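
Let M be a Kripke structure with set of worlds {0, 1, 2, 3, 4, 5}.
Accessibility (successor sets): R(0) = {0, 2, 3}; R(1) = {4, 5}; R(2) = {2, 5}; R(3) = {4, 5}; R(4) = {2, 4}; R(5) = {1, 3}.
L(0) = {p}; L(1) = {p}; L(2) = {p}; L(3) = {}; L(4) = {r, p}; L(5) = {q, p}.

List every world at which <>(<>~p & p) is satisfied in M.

Let φ = <>(<>~p & p). Evaluate φ at each world:
  0 (successors {0, 2, 3}): φ is true.
  1 (successors {4, 5}): φ is true.
  2 (successors {2, 5}): φ is true.
  3 (successors {4, 5}): φ is true.
  4 (successors {2, 4}): φ is false.
  5 (successors {1, 3}): φ is false.
For instance, at 3:
  At 3: <>(<>~p & p) requires <>~p & p at some successor in {4, 5}.
    <>~p & p holds at 5, so <>(<>~p & p) is true at 3.
      At 5: <>~p is true, p is true, so <>~p & p is true.
Satisfying worlds: {0, 1, 2, 3}

0, 1, 2, 3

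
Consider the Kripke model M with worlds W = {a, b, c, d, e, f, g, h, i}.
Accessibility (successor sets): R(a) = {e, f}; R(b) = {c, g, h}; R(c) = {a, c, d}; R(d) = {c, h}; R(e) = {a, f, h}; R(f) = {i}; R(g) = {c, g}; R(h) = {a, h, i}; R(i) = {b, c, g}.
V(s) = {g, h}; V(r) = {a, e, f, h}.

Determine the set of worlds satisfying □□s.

none

Recall that □ψ holds at a world iff ψ holds at every accessible world, and ◇ψ holds iff ψ holds at some accessible world.
Let φ = □□s. Evaluate φ at each world:
  a (successors {e, f}): φ is false.
  b (successors {c, g, h}): φ is false.
  c (successors {a, c, d}): φ is false.
  d (successors {c, h}): φ is false.
  e (successors {a, f, h}): φ is false.
  f (successors {i}): φ is false.
  g (successors {c, g}): φ is false.
  h (successors {a, h, i}): φ is false.
  i (successors {b, c, g}): φ is false.
For instance, at i:
  At i: □□s requires □s at every successor {b, c, g}.
    □s fails at b, so □□s is false at i.
      At b: □s requires s at every successor {c, g, h}.
        s fails at c, so □s is false at b.
Satisfying worlds: none.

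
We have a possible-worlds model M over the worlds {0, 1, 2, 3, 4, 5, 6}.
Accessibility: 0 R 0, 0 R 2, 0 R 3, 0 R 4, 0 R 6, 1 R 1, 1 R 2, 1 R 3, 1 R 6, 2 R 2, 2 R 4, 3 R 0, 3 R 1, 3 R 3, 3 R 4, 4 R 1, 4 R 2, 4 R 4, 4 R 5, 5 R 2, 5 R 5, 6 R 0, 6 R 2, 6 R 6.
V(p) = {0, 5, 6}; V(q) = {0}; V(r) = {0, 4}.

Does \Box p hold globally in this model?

No

Let φ = \Box p. Evaluate φ at each world:
  0 (successors {0, 2, 3, 4, 6}): φ is false.
  1 (successors {1, 2, 3, 6}): φ is false.
  2 (successors {2, 4}): φ is false.
  3 (successors {0, 1, 3, 4}): φ is false.
  4 (successors {1, 2, 4, 5}): φ is false.
  5 (successors {2, 5}): φ is false.
  6 (successors {0, 2, 6}): φ is false.
Detail at 0 (counterexample):
  At 0: \Box p requires p at every successor {0, 2, 3, 4, 6}.
    p fails at 2, so \Box p is false at 0.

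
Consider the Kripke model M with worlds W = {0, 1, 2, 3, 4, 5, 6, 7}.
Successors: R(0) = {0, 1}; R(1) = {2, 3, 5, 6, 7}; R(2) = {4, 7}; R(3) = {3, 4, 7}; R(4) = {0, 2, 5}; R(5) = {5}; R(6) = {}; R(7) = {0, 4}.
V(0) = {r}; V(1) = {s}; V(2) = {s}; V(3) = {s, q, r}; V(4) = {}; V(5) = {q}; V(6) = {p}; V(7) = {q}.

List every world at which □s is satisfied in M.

6

Recall that □ψ holds at a world iff ψ holds at every accessible world, and ◇ψ holds iff ψ holds at some accessible world.
Let φ = □s. Evaluate φ at each world:
  0 (successors {0, 1}): φ is false.
  1 (successors {2, 3, 5, 6, 7}): φ is false.
  2 (successors {4, 7}): φ is false.
  3 (successors {3, 4, 7}): φ is false.
  4 (successors {0, 2, 5}): φ is false.
  5 (successors {5}): φ is false.
  6 (successors ∅): φ is true.
  7 (successors {0, 4}): φ is false.
For instance, at 0:
  At 0: □s requires s at every successor {0, 1}.
    s fails at 0, so □s is false at 0.
Satisfying worlds: {6}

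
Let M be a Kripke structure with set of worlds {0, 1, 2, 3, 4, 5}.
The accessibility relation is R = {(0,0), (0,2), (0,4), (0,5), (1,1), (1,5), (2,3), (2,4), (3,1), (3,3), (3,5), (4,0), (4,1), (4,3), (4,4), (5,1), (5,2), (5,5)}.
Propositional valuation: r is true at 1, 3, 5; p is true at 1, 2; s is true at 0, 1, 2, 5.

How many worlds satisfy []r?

Recall that []ψ holds at a world iff ψ holds at every accessible world, and <>ψ holds iff ψ holds at some accessible world.
Let φ = []r. Evaluate φ at each world:
  0 (successors {0, 2, 4, 5}): φ is false.
  1 (successors {1, 5}): φ is true.
  2 (successors {3, 4}): φ is false.
  3 (successors {1, 3, 5}): φ is true.
  4 (successors {0, 1, 3, 4}): φ is false.
  5 (successors {1, 2, 5}): φ is false.
For instance, at 0:
  At 0: []r requires r at every successor {0, 2, 4, 5}.
    r fails at 0, so []r is false at 0.
Satisfying worlds: {1, 3}

2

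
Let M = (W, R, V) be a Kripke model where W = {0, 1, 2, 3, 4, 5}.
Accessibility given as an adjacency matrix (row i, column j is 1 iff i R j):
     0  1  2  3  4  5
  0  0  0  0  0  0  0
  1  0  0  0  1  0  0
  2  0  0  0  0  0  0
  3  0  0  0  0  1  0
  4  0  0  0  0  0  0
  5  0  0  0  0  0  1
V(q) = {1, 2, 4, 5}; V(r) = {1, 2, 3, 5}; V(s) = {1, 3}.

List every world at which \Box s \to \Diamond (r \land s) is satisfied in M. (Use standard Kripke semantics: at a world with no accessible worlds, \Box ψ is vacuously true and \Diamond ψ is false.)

Let φ = \Box s \to \Diamond (r \land s). Evaluate φ at each world:
  0 (successors ∅): φ is false.
  1 (successors {3}): φ is true.
  2 (successors ∅): φ is false.
  3 (successors {4}): φ is true.
  4 (successors ∅): φ is false.
  5 (successors {5}): φ is true.
For instance, at 1:
  At 1: \Box s is true, \Diamond (r \land s) is true, so \Box s \to \Diamond (r \land s) is true.
    At 1: \Box s requires s at every successor {3}.
      At 3: s is true.
    So \Box s is true at 1.
    At 1: \Diamond (r \land s) requires r \land s at some successor in {3}.
      r \land s holds at 3, so \Diamond (r \land s) is true at 1.
Satisfying worlds: {1, 3, 5}

1, 3, 5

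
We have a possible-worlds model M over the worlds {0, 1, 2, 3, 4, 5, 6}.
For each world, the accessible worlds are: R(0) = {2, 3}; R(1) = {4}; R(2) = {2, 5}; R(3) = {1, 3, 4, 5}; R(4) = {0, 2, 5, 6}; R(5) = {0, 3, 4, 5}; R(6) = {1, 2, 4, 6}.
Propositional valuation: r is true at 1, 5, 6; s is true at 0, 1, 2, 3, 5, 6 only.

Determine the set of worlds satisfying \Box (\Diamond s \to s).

Recall that \Box ψ holds at a world iff ψ holds at every accessible world, and \Diamond ψ holds iff ψ holds at some accessible world.
Let φ = \Box (\Diamond s \to s). Evaluate φ at each world:
  0 (successors {2, 3}): φ is true.
  1 (successors {4}): φ is false.
  2 (successors {2, 5}): φ is true.
  3 (successors {1, 3, 4, 5}): φ is false.
  4 (successors {0, 2, 5, 6}): φ is true.
  5 (successors {0, 3, 4, 5}): φ is false.
  6 (successors {1, 2, 4, 6}): φ is false.
For instance, at 3:
  At 3: \Box (\Diamond s \to s) requires \Diamond s \to s at every successor {1, 3, 4, 5}.
    \Diamond s \to s fails at 4, so \Box (\Diamond s \to s) is false at 3.
      At 4: \Diamond s is true, s is false, so \Diamond s \to s is false.
Satisfying worlds: {0, 2, 4}

0, 2, 4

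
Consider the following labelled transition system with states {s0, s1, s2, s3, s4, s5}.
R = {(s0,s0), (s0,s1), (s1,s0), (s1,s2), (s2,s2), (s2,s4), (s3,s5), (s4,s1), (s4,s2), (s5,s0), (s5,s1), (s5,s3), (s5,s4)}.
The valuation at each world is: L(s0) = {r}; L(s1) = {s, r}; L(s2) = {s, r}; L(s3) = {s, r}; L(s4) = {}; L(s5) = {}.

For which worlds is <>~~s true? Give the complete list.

Let φ = <>~~s. Evaluate φ at each world:
  s0 (successors {s0, s1}): φ is true.
  s1 (successors {s0, s2}): φ is true.
  s2 (successors {s2, s4}): φ is true.
  s3 (successors {s5}): φ is false.
  s4 (successors {s1, s2}): φ is true.
  s5 (successors {s0, s1, s3, s4}): φ is true.
For instance, at s2:
  At s2: <>~~s requires ~~s at some successor in {s2, s4}.
    ~~s holds at s2, so <>~~s is true at s2.
Satisfying worlds: {s0, s1, s2, s4, s5}

s0, s1, s2, s4, s5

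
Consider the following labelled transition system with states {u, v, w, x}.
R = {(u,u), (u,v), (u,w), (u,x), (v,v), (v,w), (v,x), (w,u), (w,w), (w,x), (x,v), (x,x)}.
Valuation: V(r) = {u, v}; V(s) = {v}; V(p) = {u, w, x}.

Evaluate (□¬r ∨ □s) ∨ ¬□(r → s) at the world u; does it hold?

Recall that □ψ holds at a world iff ψ holds at every accessible world, and ◇ψ holds iff ψ holds at some accessible world.
At u: □¬r ∨ □s is false, ¬□(r → s) is true, so (□¬r ∨ □s) ∨ ¬□(r → s) is true.
  At u: □¬r is false, □s is false, so □¬r ∨ □s is false.
    At u: □¬r requires ¬r at every successor {u, v, w, x}.
      ¬r fails at u, so □¬r is false at u.
    At u: □s requires s at every successor {u, v, w, x}.
      s fails at u, so □s is false at u.
  At u: □(r → s) is false, so ¬□(r → s) is true.
    At u: □(r → s) requires r → s at every successor {u, v, w, x}.
      r → s fails at u, so □(r → s) is false at u.

Yes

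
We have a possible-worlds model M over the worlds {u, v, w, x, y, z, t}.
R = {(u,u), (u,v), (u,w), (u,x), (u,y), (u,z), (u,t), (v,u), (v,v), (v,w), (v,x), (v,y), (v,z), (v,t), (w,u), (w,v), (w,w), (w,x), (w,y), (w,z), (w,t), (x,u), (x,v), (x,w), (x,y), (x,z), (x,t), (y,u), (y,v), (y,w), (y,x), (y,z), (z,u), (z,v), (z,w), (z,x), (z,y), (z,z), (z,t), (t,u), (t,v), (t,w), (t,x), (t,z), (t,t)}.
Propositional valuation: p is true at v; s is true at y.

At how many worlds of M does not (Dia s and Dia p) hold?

Let φ = not (Dia s and Dia p). Evaluate φ at each world:
  u (successors {u, v, w, x, y, z, t}): φ is false.
  v (successors {u, v, w, x, y, z, t}): φ is false.
  w (successors {u, v, w, x, y, z, t}): φ is false.
  x (successors {u, v, w, y, z, t}): φ is false.
  y (successors {u, v, w, x, z}): φ is true.
  z (successors {u, v, w, x, y, z, t}): φ is false.
  t (successors {u, v, w, x, z, t}): φ is true.
For instance, at u:
  At u: Dia s and Dia p is true, so not (Dia s and Dia p) is false.
    At u: Dia s is true, Dia p is true, so Dia s and Dia p is true.
      At u: Dia s requires s at some successor in {u, v, w, x, y, z, t}.
        s holds at y, so Dia s is true at u.
      At u: Dia p requires p at some successor in {u, v, w, x, y, z, t}.
        p holds at v, so Dia p is true at u.
Satisfying worlds: {y, t}

2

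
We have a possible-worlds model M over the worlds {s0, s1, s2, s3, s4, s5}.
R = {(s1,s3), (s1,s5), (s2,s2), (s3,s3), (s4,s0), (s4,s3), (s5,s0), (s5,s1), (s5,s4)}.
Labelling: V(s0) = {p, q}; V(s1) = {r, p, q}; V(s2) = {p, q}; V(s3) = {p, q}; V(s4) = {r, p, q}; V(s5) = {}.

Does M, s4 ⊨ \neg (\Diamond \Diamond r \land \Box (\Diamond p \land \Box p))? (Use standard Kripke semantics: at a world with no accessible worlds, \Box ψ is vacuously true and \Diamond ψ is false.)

Yes

At s4: \Diamond \Diamond r \land \Box (\Diamond p \land \Box p) is false, so \neg (\Diamond \Diamond r \land \Box (\Diamond p \land \Box p)) is true.
  At s4: \Diamond \Diamond r is false, \Box (\Diamond p \land \Box p) is false, so \Diamond \Diamond r \land \Box (\Diamond p \land \Box p) is false.
    At s4: \Diamond \Diamond r requires \Diamond r at some successor in {s0, s3}.
      At s0: \Diamond r is false.
      At s3: \Diamond r is false.
    So \Diamond \Diamond r is false at s4.
    At s4: \Box (\Diamond p \land \Box p) requires \Diamond p \land \Box p at every successor {s0, s3}.
      \Diamond p \land \Box p fails at s0, so \Box (\Diamond p \land \Box p) is false at s4.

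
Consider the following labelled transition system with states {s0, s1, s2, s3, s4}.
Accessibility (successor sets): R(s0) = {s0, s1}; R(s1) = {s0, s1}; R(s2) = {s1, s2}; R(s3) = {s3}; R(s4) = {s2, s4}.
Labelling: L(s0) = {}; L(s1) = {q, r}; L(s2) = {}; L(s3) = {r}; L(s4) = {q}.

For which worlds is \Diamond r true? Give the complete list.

Let φ = \Diamond r. Evaluate φ at each world:
  s0 (successors {s0, s1}): φ is true.
  s1 (successors {s0, s1}): φ is true.
  s2 (successors {s1, s2}): φ is true.
  s3 (successors {s3}): φ is true.
  s4 (successors {s2, s4}): φ is false.
For instance, at s3:
  At s3: \Diamond r requires r at some successor in {s3}.
    r holds at s3, so \Diamond r is true at s3.
Satisfying worlds: {s0, s1, s2, s3}

s0, s1, s2, s3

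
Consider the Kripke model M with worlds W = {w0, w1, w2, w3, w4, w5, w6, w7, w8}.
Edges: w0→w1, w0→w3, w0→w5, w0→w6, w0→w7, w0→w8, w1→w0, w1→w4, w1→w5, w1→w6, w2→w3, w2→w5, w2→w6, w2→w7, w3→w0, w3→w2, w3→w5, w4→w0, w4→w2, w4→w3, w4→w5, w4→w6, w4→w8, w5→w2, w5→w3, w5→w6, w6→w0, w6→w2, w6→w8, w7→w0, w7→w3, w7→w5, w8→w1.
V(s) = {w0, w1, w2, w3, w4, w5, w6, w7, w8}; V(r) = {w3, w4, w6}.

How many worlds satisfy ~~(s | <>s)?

9

Recall that <>ψ holds at a world iff ψ holds at some accessible world.
Let φ = ~~(s | <>s). Evaluate φ at each world:
  w0 (successors {w1, w3, w5, w6, w7, w8}): φ is true.
  w1 (successors {w0, w4, w5, w6}): φ is true.
  w2 (successors {w3, w5, w6, w7}): φ is true.
  w3 (successors {w0, w2, w5}): φ is true.
  w4 (successors {w0, w2, w3, w5, w6, w8}): φ is true.
  w5 (successors {w2, w3, w6}): φ is true.
  w6 (successors {w0, w2, w8}): φ is true.
  w7 (successors {w0, w3, w5}): φ is true.
  w8 (successors {w1}): φ is true.
For instance, at w7:
  At w7: ~(s | <>s) is false, so ~~(s | <>s) is true.
    At w7: s | <>s is true, so ~(s | <>s) is false.
      At w7: s is true, <>s is true, so s | <>s is true.
Satisfying worlds: {w0, w1, w2, w3, w4, w5, w6, w7, w8}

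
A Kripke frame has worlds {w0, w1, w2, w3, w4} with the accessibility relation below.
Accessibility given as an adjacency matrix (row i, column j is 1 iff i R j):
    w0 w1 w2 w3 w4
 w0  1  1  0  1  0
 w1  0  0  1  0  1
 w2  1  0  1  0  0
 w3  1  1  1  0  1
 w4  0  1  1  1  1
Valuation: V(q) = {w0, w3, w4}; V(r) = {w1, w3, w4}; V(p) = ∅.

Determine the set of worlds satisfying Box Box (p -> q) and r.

w1, w3, w4

Let φ = Box Box (p -> q) and r. Evaluate φ at each world:
  w0 (successors {w0, w1, w3}): φ is false.
  w1 (successors {w2, w4}): φ is true.
  w2 (successors {w0, w2}): φ is false.
  w3 (successors {w0, w1, w2, w4}): φ is true.
  w4 (successors {w1, w2, w3, w4}): φ is true.
For instance, at w0:
  At w0: Box Box (p -> q) is true, r is false, so Box Box (p -> q) and r is false.
    At w0: Box Box (p -> q) requires Box (p -> q) at every successor {w0, w1, w3}.
      At w0: Box (p -> q) is true.
      At w1: Box (p -> q) is true.
      At w3: Box (p -> q) is true.
    So Box Box (p -> q) is true at w0.
Satisfying worlds: {w1, w3, w4}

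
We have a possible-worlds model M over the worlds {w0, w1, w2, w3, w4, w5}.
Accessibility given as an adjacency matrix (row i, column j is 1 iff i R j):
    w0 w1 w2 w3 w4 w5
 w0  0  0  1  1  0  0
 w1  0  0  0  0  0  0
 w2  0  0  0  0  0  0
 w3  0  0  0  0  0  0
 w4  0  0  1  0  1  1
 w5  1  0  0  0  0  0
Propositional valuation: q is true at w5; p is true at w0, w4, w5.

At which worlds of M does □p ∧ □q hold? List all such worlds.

w1, w2, w3

Let φ = □p ∧ □q. Evaluate φ at each world:
  w0 (successors {w2, w3}): φ is false.
  w1 (successors ∅): φ is true.
  w2 (successors ∅): φ is true.
  w3 (successors ∅): φ is true.
  w4 (successors {w2, w4, w5}): φ is false.
  w5 (successors {w0}): φ is false.
For instance, at w5:
  At w5: □p is true, □q is false, so □p ∧ □q is false.
    At w5: □p requires p at every successor {w0}.
      At w0: p is true.
    So □p is true at w5.
    At w5: □q requires q at every successor {w0}.
      q fails at w0, so □q is false at w5.
Satisfying worlds: {w1, w2, w3}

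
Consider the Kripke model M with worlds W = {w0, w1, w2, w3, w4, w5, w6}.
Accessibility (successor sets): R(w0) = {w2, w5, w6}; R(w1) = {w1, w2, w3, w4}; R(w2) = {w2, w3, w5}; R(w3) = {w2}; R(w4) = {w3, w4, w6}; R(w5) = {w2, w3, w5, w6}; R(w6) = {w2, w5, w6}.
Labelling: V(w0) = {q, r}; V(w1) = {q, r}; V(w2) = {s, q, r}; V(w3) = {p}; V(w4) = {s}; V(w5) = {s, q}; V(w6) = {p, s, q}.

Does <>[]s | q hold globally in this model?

Let φ = <>[]s | q. Evaluate φ at each world:
  w0 (successors {w2, w5, w6}): φ is true.
  w1 (successors {w1, w2, w3, w4}): φ is true.
  w2 (successors {w2, w3, w5}): φ is true.
  w3 (successors {w2}): φ is false.
  w4 (successors {w3, w4, w6}): φ is true.
  w5 (successors {w2, w3, w5, w6}): φ is true.
  w6 (successors {w2, w5, w6}): φ is true.
Detail at w3 (counterexample):
  At w3: <>[]s is false, q is false, so <>[]s | q is false.
    At w3: <>[]s requires []s at some successor in {w2}.
      At w2: []s is false.
    So <>[]s is false at w3.

No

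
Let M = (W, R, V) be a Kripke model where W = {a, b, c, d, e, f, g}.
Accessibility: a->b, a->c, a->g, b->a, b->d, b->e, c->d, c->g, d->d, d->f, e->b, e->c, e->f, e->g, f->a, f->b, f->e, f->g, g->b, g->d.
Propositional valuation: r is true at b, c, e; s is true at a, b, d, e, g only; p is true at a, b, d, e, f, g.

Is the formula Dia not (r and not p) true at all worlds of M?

Let φ = Dia not (r and not p). Evaluate φ at each world:
  a (successors {b, c, g}): φ is true.
  b (successors {a, d, e}): φ is true.
  c (successors {d, g}): φ is true.
  d (successors {d, f}): φ is true.
  e (successors {b, c, f, g}): φ is true.
  f (successors {a, b, e, g}): φ is true.
  g (successors {b, d}): φ is true.
For instance, at f:
  At f: Dia not (r and not p) requires not (r and not p) at some successor in {a, b, e, g}.
    not (r and not p) holds at a, so Dia not (r and not p) is true at f.

Yes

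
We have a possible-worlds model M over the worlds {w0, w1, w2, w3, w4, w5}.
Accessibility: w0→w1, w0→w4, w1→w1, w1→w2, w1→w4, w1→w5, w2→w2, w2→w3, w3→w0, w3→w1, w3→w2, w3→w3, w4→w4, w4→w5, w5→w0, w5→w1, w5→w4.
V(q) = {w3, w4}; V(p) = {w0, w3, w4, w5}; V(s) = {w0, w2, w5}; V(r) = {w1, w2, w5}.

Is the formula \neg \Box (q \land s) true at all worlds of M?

Yes

Let φ = \neg \Box (q \land s). Evaluate φ at each world:
  w0 (successors {w1, w4}): φ is true.
  w1 (successors {w1, w2, w4, w5}): φ is true.
  w2 (successors {w2, w3}): φ is true.
  w3 (successors {w0, w1, w2, w3}): φ is true.
  w4 (successors {w4, w5}): φ is true.
  w5 (successors {w0, w1, w4}): φ is true.
For instance, at w3:
  At w3: \Box (q \land s) is false, so \neg \Box (q \land s) is true.
    At w3: \Box (q \land s) requires q \land s at every successor {w0, w1, w2, w3}.
      q \land s fails at w0, so \Box (q \land s) is false at w3.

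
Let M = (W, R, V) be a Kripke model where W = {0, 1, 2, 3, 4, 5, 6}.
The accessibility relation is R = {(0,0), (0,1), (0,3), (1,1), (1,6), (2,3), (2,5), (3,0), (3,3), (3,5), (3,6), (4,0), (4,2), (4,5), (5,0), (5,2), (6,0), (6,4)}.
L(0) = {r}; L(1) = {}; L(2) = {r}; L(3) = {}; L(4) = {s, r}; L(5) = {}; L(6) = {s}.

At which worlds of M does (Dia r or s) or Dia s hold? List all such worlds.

0, 1, 3, 4, 5, 6

Let φ = (Dia r or s) or Dia s. Evaluate φ at each world:
  0 (successors {0, 1, 3}): φ is true.
  1 (successors {1, 6}): φ is true.
  2 (successors {3, 5}): φ is false.
  3 (successors {0, 3, 5, 6}): φ is true.
  4 (successors {0, 2, 5}): φ is true.
  5 (successors {0, 2}): φ is true.
  6 (successors {0, 4}): φ is true.
For instance, at 1:
  At 1: Dia r or s is false, Dia s is true, so (Dia r or s) or Dia s is true.
    At 1: Dia r is false, s is false, so Dia r or s is false.
      At 1: Dia r requires r at some successor in {1, 6}.
        At 1: r is false.
        At 6: r is false.
      So Dia r is false at 1.
    At 1: Dia s requires s at some successor in {1, 6}.
      s holds at 6, so Dia s is true at 1.
Satisfying worlds: {0, 1, 3, 4, 5, 6}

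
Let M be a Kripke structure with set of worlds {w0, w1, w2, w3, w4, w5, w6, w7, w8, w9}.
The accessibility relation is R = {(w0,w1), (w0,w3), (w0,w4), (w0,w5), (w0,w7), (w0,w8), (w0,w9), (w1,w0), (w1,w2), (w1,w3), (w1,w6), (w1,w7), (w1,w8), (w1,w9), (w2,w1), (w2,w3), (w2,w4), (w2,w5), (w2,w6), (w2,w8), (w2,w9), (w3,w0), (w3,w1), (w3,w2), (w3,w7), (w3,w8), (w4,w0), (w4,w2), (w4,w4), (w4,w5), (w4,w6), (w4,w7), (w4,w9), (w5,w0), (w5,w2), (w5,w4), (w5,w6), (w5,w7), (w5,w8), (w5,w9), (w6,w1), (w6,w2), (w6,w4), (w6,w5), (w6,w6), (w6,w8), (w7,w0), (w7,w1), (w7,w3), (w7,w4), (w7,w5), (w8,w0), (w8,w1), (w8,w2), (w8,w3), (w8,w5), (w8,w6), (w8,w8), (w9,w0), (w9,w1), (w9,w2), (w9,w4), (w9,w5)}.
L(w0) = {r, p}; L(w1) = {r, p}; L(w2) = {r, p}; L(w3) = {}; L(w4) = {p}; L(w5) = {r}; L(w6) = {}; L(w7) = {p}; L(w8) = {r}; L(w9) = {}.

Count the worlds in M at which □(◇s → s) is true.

Let φ = □(◇s → s). Evaluate φ at each world:
  w0 (successors {w1, w3, w4, w5, w7, w8, w9}): φ is true.
  w1 (successors {w0, w2, w3, w6, w7, w8, w9}): φ is true.
  w2 (successors {w1, w3, w4, w5, w6, w8, w9}): φ is true.
  w3 (successors {w0, w1, w2, w7, w8}): φ is true.
  w4 (successors {w0, w2, w4, w5, w6, w7, w9}): φ is true.
  w5 (successors {w0, w2, w4, w6, w7, w8, w9}): φ is true.
  w6 (successors {w1, w2, w4, w5, w6, w8}): φ is true.
  w7 (successors {w0, w1, w3, w4, w5}): φ is true.
  w8 (successors {w0, w1, w2, w3, w5, w6, w8}): φ is true.
  w9 (successors {w0, w1, w2, w4, w5}): φ is true.
For instance, at w8:
  At w8: □(◇s → s) requires ◇s → s at every successor {w0, w1, w2, w3, w5, w6, w8}.
    At w0: ◇s → s is true.
    At w1: ◇s → s is true.
    At w2: ◇s → s is true.
    At w3: ◇s → s is true.
    At w5: ◇s → s is true.
    At w6: ◇s → s is true.
    At w8: ◇s → s is true.
  So □(◇s → s) is true at w8.
Satisfying worlds: {w0, w1, w2, w3, w4, w5, w6, w7, w8, w9}

10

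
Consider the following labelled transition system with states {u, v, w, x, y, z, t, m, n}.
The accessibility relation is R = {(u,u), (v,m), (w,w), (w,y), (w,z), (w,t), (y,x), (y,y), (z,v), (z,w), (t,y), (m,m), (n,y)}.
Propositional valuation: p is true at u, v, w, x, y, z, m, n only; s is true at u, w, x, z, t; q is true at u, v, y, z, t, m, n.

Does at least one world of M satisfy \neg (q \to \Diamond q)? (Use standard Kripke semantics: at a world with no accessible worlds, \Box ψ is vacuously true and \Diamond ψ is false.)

No

Let φ = \neg (q \to \Diamond q). Evaluate φ at each world:
  u (successors {u}): φ is false.
  v (successors {m}): φ is false.
  w (successors {w, y, z, t}): φ is false.
  x (successors ∅): φ is false.
  y (successors {x, y}): φ is false.
  z (successors {v, w}): φ is false.
  t (successors {y}): φ is false.
  m (successors {m}): φ is false.
  n (successors {y}): φ is false.
For instance, at v:
  At v: q \to \Diamond q is true, so \neg (q \to \Diamond q) is false.
    At v: q is true, \Diamond q is true, so q \to \Diamond q is true.
      At v: \Diamond q requires q at some successor in {m}.
        q holds at m, so \Diamond q is true at v.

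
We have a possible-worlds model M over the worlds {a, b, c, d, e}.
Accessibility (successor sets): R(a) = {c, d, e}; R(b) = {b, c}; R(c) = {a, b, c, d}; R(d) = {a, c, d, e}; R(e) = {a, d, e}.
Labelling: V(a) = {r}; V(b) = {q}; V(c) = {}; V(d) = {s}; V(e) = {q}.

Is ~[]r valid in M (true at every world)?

Yes

Let φ = ~[]r. Evaluate φ at each world:
  a (successors {c, d, e}): φ is true.
  b (successors {b, c}): φ is true.
  c (successors {a, b, c, d}): φ is true.
  d (successors {a, c, d, e}): φ is true.
  e (successors {a, d, e}): φ is true.
For instance, at b:
  At b: []r is false, so ~[]r is true.
    At b: []r requires r at every successor {b, c}.
      r fails at b, so []r is false at b.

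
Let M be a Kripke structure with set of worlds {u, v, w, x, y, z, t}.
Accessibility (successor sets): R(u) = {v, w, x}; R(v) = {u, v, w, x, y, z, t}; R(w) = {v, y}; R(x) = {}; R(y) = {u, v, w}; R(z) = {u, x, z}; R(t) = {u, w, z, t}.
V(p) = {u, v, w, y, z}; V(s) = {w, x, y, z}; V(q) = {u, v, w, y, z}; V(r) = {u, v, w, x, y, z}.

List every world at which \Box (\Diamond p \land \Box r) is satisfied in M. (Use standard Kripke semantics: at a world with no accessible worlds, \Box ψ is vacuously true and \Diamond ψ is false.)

Let φ = \Box (\Diamond p \land \Box r). Evaluate φ at each world:
  u (successors {v, w, x}): φ is false.
  v (successors {u, v, w, x, y, z, t}): φ is false.
  w (successors {v, y}): φ is false.
  x (successors ∅): φ is true.
  y (successors {u, v, w}): φ is false.
  z (successors {u, x, z}): φ is false.
  t (successors {u, w, z, t}): φ is false.
For instance, at t:
  At t: \Box (\Diamond p \land \Box r) requires \Diamond p \land \Box r at every successor {u, w, z, t}.
    \Diamond p \land \Box r fails at t, so \Box (\Diamond p \land \Box r) is false at t.
      At t: \Diamond p is true, \Box r is false, so \Diamond p \land \Box r is false.
Satisfying worlds: {x}

x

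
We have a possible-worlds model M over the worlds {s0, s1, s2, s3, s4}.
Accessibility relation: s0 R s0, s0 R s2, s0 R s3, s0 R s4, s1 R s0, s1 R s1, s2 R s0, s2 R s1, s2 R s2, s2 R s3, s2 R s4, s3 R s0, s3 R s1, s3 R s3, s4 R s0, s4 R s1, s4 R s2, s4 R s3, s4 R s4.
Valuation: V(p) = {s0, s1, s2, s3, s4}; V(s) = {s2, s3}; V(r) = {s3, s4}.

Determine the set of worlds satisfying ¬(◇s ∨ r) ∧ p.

s1

Recall that ◇ψ holds at a world iff ψ holds at some accessible world.
Let φ = ¬(◇s ∨ r) ∧ p. Evaluate φ at each world:
  s0 (successors {s0, s2, s3, s4}): φ is false.
  s1 (successors {s0, s1}): φ is true.
  s2 (successors {s0, s1, s2, s3, s4}): φ is false.
  s3 (successors {s0, s1, s3}): φ is false.
  s4 (successors {s0, s1, s2, s3, s4}): φ is false.
For instance, at s4:
  At s4: ¬(◇s ∨ r) is false, p is true, so ¬(◇s ∨ r) ∧ p is false.
    At s4: ◇s ∨ r is true, so ¬(◇s ∨ r) is false.
      At s4: ◇s is true, r is true, so ◇s ∨ r is true.
Satisfying worlds: {s1}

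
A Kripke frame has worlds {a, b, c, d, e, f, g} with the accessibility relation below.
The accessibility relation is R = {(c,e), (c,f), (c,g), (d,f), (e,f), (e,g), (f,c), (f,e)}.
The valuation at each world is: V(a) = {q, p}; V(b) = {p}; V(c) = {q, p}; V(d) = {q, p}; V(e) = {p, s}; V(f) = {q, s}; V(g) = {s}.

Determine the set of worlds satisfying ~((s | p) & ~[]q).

Let φ = ~((s | p) & ~[]q). Evaluate φ at each world:
  a (successors ∅): φ is true.
  b (successors ∅): φ is true.
  c (successors {e, f, g}): φ is false.
  d (successors {f}): φ is true.
  e (successors {f, g}): φ is false.
  f (successors {c, e}): φ is false.
  g (successors ∅): φ is true.
For instance, at c:
  At c: (s | p) & ~[]q is true, so ~((s | p) & ~[]q) is false.
    At c: s | p is true, ~[]q is true, so (s | p) & ~[]q is true.
      At c: []q is false, so ~[]q is true.
Satisfying worlds: {a, b, d, g}

a, b, d, g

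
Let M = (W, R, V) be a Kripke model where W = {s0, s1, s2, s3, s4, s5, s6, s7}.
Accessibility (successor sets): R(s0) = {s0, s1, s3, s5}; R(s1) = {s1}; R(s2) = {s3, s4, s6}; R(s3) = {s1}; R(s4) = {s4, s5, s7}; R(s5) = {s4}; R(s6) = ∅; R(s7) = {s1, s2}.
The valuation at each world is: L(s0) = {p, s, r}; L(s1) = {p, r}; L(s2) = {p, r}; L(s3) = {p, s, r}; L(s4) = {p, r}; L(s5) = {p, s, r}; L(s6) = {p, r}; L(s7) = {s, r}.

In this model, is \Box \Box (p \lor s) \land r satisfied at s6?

Yes

Recall that \Box ψ holds at a world iff ψ holds at every accessible world, and \Diamond ψ holds iff ψ holds at some accessible world.
At s6: \Box \Box (p \lor s) is true, r is true, so \Box \Box (p \lor s) \land r is true.
  At s6: no accessible worlds, so \Box \Box (p \lor s) holds vacuously.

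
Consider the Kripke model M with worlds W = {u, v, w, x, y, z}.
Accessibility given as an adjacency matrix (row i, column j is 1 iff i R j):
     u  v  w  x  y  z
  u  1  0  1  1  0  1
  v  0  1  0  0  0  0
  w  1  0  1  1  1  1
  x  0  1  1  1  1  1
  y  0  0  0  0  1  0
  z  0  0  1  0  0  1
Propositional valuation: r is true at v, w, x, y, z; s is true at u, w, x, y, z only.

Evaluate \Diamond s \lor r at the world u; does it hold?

Yes

At u: \Diamond s is true, r is false, so \Diamond s \lor r is true.
  At u: \Diamond s requires s at some successor in {u, w, x, z}.
    s holds at u, so \Diamond s is true at u.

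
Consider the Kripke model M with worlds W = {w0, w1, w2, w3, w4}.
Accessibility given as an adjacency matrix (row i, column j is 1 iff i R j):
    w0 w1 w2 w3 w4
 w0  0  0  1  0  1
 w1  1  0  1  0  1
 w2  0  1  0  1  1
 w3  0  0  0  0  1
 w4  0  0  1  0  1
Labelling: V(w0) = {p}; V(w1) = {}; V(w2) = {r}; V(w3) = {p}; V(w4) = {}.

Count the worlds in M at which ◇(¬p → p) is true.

2

Let φ = ◇(¬p → p). Evaluate φ at each world:
  w0 (successors {w2, w4}): φ is false.
  w1 (successors {w0, w2, w4}): φ is true.
  w2 (successors {w1, w3, w4}): φ is true.
  w3 (successors {w4}): φ is false.
  w4 (successors {w2, w4}): φ is false.
For instance, at w2:
  At w2: ◇(¬p → p) requires ¬p → p at some successor in {w1, w3, w4}.
    ¬p → p holds at w3, so ◇(¬p → p) is true at w2.
Satisfying worlds: {w1, w2}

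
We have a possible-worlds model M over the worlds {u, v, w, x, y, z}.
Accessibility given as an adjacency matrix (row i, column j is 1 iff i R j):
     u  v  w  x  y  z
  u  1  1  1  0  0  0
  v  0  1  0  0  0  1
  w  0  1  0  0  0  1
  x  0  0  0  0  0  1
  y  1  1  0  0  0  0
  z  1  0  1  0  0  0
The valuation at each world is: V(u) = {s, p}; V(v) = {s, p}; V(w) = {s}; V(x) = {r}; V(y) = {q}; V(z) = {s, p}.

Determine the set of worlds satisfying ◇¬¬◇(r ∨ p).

Let φ = ◇¬¬◇(r ∨ p). Evaluate φ at each world:
  u (successors {u, v, w}): φ is true.
  v (successors {v, z}): φ is true.
  w (successors {v, z}): φ is true.
  x (successors {z}): φ is true.
  y (successors {u, v}): φ is true.
  z (successors {u, w}): φ is true.
For instance, at v:
  At v: ◇¬¬◇(r ∨ p) requires ¬¬◇(r ∨ p) at some successor in {v, z}.
    ¬¬◇(r ∨ p) holds at v, so ◇¬¬◇(r ∨ p) is true at v.
      At v: ¬◇(r ∨ p) is false, so ¬¬◇(r ∨ p) is true.
Satisfying worlds: {u, v, w, x, y, z}

u, v, w, x, y, z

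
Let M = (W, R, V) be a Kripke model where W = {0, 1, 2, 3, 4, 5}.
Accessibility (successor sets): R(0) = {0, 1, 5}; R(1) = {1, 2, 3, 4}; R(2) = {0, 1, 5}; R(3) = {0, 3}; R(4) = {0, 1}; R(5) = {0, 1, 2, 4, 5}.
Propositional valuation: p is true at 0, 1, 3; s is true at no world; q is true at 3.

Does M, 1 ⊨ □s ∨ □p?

No

At 1: □s is false, □p is false, so □s ∨ □p is false.
  At 1: □s requires s at every successor {1, 2, 3, 4}.
    s fails at 1, so □s is false at 1.
  At 1: □p requires p at every successor {1, 2, 3, 4}.
    p fails at 2, so □p is false at 1.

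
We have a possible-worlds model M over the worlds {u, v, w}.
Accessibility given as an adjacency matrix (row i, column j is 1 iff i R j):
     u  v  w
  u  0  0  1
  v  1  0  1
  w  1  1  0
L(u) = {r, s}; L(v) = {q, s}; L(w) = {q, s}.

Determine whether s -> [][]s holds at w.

Yes

At w: s is true, [][]s is true, so s -> [][]s is true.
  At w: [][]s requires []s at every successor {u, v}.
      At u: []s requires s at every successor {w}.
        At w: s is true.
      So []s is true at u.
      At v: []s requires s at every successor {u, w}.
        At u: s is true.
        At w: s is true.
      So []s is true at v.
  So [][]s is true at w.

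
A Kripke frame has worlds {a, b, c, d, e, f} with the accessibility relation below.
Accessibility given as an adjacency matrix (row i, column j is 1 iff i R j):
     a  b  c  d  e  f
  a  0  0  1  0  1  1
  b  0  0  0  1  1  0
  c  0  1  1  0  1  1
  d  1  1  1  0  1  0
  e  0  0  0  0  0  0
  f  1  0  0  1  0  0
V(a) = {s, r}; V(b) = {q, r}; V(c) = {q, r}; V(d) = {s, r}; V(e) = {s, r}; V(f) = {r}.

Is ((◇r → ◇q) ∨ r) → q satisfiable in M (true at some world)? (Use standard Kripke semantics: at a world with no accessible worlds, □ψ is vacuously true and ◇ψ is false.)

Recall that ◇ψ holds at a world iff ψ holds at some accessible world.
Let φ = ((◇r → ◇q) ∨ r) → q. Evaluate φ at each world:
  a (successors {c, e, f}): φ is false.
  b (successors {d, e}): φ is true.
  c (successors {b, c, e, f}): φ is true.
  d (successors {a, b, c, e}): φ is false.
  e (successors ∅): φ is false.
  f (successors {a, d}): φ is false.
Detail at b (witness):
  At b: (◇r → ◇q) ∨ r is true, q is true, so ((◇r → ◇q) ∨ r) → q is true.
    At b: ◇r → ◇q is false, r is true, so (◇r → ◇q) ∨ r is true.
      At b: ◇r is true, ◇q is false, so ◇r → ◇q is false.

Yes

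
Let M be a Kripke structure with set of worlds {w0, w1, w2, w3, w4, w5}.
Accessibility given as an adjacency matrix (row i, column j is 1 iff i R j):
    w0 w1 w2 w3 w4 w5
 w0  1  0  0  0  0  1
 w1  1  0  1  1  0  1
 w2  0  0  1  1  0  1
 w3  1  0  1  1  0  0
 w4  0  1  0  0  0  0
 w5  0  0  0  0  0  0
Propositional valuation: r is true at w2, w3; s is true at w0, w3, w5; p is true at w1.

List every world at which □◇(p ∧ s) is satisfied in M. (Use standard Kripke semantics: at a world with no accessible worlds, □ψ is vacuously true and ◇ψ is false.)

w5

Let φ = □◇(p ∧ s). Evaluate φ at each world:
  w0 (successors {w0, w5}): φ is false.
  w1 (successors {w0, w2, w3, w5}): φ is false.
  w2 (successors {w2, w3, w5}): φ is false.
  w3 (successors {w0, w2, w3}): φ is false.
  w4 (successors {w1}): φ is false.
  w5 (successors ∅): φ is true.
For instance, at w1:
  At w1: □◇(p ∧ s) requires ◇(p ∧ s) at every successor {w0, w2, w3, w5}.
    ◇(p ∧ s) fails at w0, so □◇(p ∧ s) is false at w1.
      At w0: ◇(p ∧ s) requires p ∧ s at some successor in {w0, w5}.
        At w0: p ∧ s is false.
        At w5: p ∧ s is false.
      So ◇(p ∧ s) is false at w0.
Satisfying worlds: {w5}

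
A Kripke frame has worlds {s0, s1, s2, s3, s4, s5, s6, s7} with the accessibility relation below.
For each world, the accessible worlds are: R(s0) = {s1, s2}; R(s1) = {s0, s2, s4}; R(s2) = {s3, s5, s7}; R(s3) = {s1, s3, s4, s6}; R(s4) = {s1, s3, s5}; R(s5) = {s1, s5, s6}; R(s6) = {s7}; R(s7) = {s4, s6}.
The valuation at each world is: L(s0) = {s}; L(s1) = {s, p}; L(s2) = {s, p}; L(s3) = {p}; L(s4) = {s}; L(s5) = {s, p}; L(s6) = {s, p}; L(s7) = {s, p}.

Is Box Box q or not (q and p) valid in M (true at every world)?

Recall that Box ψ holds at a world iff ψ holds at every accessible world, and Dia ψ holds iff ψ holds at some accessible world.
Let φ = Box Box q or not (q and p). Evaluate φ at each world:
  s0 (successors {s1, s2}): φ is true.
  s1 (successors {s0, s2, s4}): φ is true.
  s2 (successors {s3, s5, s7}): φ is true.
  s3 (successors {s1, s3, s4, s6}): φ is true.
  s4 (successors {s1, s3, s5}): φ is true.
  s5 (successors {s1, s5, s6}): φ is true.
  s6 (successors {s7}): φ is true.
  s7 (successors {s4, s6}): φ is true.
For instance, at s6:
  At s6: Box Box q is false, not (q and p) is true, so Box Box q or not (q and p) is true.
    At s6: Box Box q requires Box q at every successor {s7}.
      Box q fails at s7, so Box Box q is false at s6.

Yes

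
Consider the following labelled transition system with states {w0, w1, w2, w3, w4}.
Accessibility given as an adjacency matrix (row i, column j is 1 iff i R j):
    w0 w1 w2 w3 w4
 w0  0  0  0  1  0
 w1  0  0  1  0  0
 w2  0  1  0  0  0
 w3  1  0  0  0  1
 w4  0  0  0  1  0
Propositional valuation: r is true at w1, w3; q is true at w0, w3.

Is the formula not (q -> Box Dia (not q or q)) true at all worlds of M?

Let φ = not (q -> Box Dia (not q or q)). Evaluate φ at each world:
  w0 (successors {w3}): φ is false.
  w1 (successors {w2}): φ is false.
  w2 (successors {w1}): φ is false.
  w3 (successors {w0, w4}): φ is false.
  w4 (successors {w3}): φ is false.
Detail at w0 (counterexample):
  At w0: q -> Box Dia (not q or q) is true, so not (q -> Box Dia (not q or q)) is false.
    At w0: q is true, Box Dia (not q or q) is true, so q -> Box Dia (not q or q) is true.
      At w0: Box Dia (not q or q) requires Dia (not q or q) at every successor {w3}.
        At w3: Dia (not q or q) is true.
      So Box Dia (not q or q) is true at w0.

No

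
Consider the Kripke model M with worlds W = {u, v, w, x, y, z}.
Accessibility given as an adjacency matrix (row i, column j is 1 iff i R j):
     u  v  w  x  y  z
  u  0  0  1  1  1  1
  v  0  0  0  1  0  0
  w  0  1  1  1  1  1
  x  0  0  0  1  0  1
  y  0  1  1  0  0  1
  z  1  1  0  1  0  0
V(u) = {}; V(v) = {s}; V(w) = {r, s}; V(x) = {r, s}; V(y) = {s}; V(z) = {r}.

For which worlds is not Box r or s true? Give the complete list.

u, v, w, x, y, z

Let φ = not Box r or s. Evaluate φ at each world:
  u (successors {w, x, y, z}): φ is true.
  v (successors {x}): φ is true.
  w (successors {v, w, x, y, z}): φ is true.
  x (successors {x, z}): φ is true.
  y (successors {v, w, z}): φ is true.
  z (successors {u, v, x}): φ is true.
For instance, at y:
  At y: not Box r is true, s is true, so not Box r or s is true.
    At y: Box r is false, so not Box r is true.
      At y: Box r requires r at every successor {v, w, z}.
        r fails at v, so Box r is false at y.
Satisfying worlds: {u, v, w, x, y, z}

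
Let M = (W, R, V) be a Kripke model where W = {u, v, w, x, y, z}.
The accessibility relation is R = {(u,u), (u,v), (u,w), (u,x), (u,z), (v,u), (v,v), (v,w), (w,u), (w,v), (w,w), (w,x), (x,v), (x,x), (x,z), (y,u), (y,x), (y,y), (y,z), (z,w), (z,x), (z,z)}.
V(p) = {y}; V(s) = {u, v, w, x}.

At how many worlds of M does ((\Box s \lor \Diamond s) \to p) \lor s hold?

Recall that \Box ψ holds at a world iff ψ holds at every accessible world, and \Diamond ψ holds iff ψ holds at some accessible world.
Let φ = ((\Box s \lor \Diamond s) \to p) \lor s. Evaluate φ at each world:
  u (successors {u, v, w, x, z}): φ is true.
  v (successors {u, v, w}): φ is true.
  w (successors {u, v, w, x}): φ is true.
  x (successors {v, x, z}): φ is true.
  y (successors {u, x, y, z}): φ is true.
  z (successors {w, x, z}): φ is false.
For instance, at y:
  At y: (\Box s \lor \Diamond s) \to p is true, s is false, so ((\Box s \lor \Diamond s) \to p) \lor s is true.
    At y: \Box s \lor \Diamond s is true, p is true, so (\Box s \lor \Diamond s) \to p is true.
      At y: \Box s is false, \Diamond s is true, so \Box s \lor \Diamond s is true.
Satisfying worlds: {u, v, w, x, y}

5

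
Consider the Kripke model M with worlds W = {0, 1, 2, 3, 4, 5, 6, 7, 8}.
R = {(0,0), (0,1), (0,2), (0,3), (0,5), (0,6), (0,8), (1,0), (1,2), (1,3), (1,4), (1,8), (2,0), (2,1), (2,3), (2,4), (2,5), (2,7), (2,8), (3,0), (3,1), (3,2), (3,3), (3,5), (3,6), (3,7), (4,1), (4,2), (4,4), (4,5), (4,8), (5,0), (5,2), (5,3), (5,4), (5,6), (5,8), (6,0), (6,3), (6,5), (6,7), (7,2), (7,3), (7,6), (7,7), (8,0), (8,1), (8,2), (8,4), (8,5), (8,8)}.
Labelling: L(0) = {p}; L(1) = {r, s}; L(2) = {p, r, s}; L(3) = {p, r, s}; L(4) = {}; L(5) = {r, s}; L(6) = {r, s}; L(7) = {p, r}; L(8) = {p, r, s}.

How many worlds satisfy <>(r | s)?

Let φ = <>(r | s). Evaluate φ at each world:
  0 (successors {0, 1, 2, 3, 5, 6, 8}): φ is true.
  1 (successors {0, 2, 3, 4, 8}): φ is true.
  2 (successors {0, 1, 3, 4, 5, 7, 8}): φ is true.
  3 (successors {0, 1, 2, 3, 5, 6, 7}): φ is true.
  4 (successors {1, 2, 4, 5, 8}): φ is true.
  5 (successors {0, 2, 3, 4, 6, 8}): φ is true.
  6 (successors {0, 3, 5, 7}): φ is true.
  7 (successors {2, 3, 6, 7}): φ is true.
  8 (successors {0, 1, 2, 4, 5, 8}): φ is true.
For instance, at 1:
  At 1: <>(r | s) requires r | s at some successor in {0, 2, 3, 4, 8}.
    r | s holds at 2, so <>(r | s) is true at 1.
Satisfying worlds: {0, 1, 2, 3, 4, 5, 6, 7, 8}

9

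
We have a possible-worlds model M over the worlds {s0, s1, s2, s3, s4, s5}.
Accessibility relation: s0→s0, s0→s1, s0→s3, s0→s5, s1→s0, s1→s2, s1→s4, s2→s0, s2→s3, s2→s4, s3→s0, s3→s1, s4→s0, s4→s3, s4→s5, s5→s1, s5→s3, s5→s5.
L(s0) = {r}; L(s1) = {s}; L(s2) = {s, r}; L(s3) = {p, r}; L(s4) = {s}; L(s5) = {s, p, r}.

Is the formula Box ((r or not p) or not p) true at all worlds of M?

Recall that Box ψ holds at a world iff ψ holds at every accessible world, and Dia ψ holds iff ψ holds at some accessible world.
Let φ = Box ((r or not p) or not p). Evaluate φ at each world:
  s0 (successors {s0, s1, s3, s5}): φ is true.
  s1 (successors {s0, s2, s4}): φ is true.
  s2 (successors {s0, s3, s4}): φ is true.
  s3 (successors {s0, s1}): φ is true.
  s4 (successors {s0, s3, s5}): φ is true.
  s5 (successors {s1, s3, s5}): φ is true.
For instance, at s4:
  At s4: Box ((r or not p) or not p) requires (r or not p) or not p at every successor {s0, s3, s5}.
    At s0: (r or not p) or not p is true.
    At s3: (r or not p) or not p is true.
    At s5: (r or not p) or not p is true.
  So Box ((r or not p) or not p) is true at s4.

Yes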